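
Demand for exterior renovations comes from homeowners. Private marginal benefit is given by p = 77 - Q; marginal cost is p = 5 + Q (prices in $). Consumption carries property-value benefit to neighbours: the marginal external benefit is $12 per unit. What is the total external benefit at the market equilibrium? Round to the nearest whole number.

$432

Market equilibrium (private): 5 + Q = 77 - Q → Q_m = 36.0000.
Total external benefit = MEB × Q_m = 12 × 36.0000 = 432.0000.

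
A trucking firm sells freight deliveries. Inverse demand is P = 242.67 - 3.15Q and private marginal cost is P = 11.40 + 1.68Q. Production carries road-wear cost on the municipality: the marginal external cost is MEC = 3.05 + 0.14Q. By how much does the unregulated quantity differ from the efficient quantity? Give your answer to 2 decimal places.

1.96 units

Market equilibrium (private): 11.40 + 1.68Q = 242.67 - 3.15Q → Q_m = 47.8820.
Social marginal cost = private MC + MEC = 14.45 + 1.82Q.
Set SMC = demand: 14.45 + 1.82Q = 242.67 - 3.15Q → Q* = 45.9195.
Gap = |47.8820 − 45.9195| = 1.9625.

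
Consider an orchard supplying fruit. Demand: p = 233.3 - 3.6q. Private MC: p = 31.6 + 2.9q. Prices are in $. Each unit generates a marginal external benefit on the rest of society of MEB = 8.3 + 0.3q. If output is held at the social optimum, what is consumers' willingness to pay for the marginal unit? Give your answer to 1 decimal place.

Social marginal cost = private MC − MEB = 23.3 + 2.6q.
Set SMC = demand: 23.3 + 2.6q = 233.3 - 3.6q → q* = 33.8710.
Consumer price on the demand curve at q*: 233.3 − 3.6×33.8710 = 111.3644.

P = $111.4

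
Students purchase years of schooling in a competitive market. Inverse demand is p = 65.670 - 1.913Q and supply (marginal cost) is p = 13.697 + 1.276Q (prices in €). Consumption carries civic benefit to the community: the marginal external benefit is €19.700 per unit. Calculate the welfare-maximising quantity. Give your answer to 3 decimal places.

Social marginal benefit = demand + MEB = 85.370 - 1.913Q.
Set SMB = MC: 85.370 - 1.913Q = 13.697 + 1.276Q → Q* = 22.4751.

Q* = 22.475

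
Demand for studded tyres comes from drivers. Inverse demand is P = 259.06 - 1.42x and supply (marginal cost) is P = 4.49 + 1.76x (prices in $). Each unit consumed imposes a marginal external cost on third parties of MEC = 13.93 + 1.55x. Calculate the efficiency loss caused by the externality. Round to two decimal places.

Market equilibrium (private): 4.49 + 1.76x = 259.06 - 1.42x → x_m = 80.0535.
Social marginal benefit = demand − MEC = 245.13 - 2.97x.
Set SMB = MC: 245.13 - 2.97x = 4.49 + 1.76x → x* = 50.8753.
Height of the DWL triangle at x_m is MC(x_m) − SMB(x_m) = MEC(x_m) = 138.0129.
DWL = ½ × 29.1782 × 138.0129 = 2013.4840.

DWL = $2013.48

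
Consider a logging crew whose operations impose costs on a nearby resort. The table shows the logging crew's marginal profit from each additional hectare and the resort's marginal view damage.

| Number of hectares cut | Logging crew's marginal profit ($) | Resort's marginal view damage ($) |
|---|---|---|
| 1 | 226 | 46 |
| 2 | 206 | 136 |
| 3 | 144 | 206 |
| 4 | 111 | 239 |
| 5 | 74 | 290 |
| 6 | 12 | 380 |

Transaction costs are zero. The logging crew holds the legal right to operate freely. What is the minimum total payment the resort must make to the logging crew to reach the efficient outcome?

Left alone the logging crew would choose level 6 (marginal profit stays positive).
Efficient level: k* = 2 (marginal profit ≥ marginal view damage through 2).
The resort must at least cover the logging crew's forgone profit from cutting 6→2: 144 + 111 + 74 + 12 = 341.

$341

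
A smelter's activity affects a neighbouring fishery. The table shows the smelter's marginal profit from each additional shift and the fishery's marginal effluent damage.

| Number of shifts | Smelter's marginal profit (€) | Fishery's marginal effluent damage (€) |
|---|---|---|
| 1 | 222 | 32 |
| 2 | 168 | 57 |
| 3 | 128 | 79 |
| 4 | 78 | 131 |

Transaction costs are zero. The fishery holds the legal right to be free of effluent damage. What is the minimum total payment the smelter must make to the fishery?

€168

Efficient level: marginal profit ≥ marginal effluent damage through level 3, so k* = 3.
With the fishery holding the right, the smelter must at least compensate total damage at k*: 32 + 57 + 79 = 168.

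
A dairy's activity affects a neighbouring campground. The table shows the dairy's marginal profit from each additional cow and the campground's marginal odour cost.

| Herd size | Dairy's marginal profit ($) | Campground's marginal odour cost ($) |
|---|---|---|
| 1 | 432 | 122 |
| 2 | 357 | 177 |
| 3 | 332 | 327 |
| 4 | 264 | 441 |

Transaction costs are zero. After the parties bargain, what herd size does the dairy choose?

3

Bargaining reaches the level where marginal profit last exceeds marginal odour cost.
That holds through level 3 (332 ≥ 327) but not at 4 (264 < 441).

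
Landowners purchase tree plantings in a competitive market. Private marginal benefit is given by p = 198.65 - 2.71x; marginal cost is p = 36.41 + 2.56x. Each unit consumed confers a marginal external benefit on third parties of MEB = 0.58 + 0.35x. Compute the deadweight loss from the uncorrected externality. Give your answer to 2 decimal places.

Market equilibrium (private): 36.41 + 2.56x = 198.65 - 2.71x → x_m = 30.7856.
Social marginal benefit = demand + MEB = 199.23 - 2.36x.
Set SMB = MC: 199.23 - 2.36x = 36.41 + 2.56x → x* = 33.0935.
Between x* and x_m the wedge SMB − MC runs linearly from 0 to MEB(x_m), so the loss is a triangle.
DWL = ½ × 2.3079 × 11.3550 = 13.1031.

DWL = 13.10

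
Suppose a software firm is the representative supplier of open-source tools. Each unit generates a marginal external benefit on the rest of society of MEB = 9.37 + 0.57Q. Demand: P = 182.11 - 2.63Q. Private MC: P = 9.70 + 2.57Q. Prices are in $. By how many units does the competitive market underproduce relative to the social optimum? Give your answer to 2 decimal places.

6.11 units

Market equilibrium (private): 9.70 + 2.57Q = 182.11 - 2.63Q → Q_m = 33.1558.
Social marginal cost = private MC − MEB = 0.33 + 2.00Q.
Set SMC = demand: 0.33 + 2.00Q = 182.11 - 2.63Q → Q* = 39.2613.
Gap = |33.1558 − 39.2613| = 6.1055.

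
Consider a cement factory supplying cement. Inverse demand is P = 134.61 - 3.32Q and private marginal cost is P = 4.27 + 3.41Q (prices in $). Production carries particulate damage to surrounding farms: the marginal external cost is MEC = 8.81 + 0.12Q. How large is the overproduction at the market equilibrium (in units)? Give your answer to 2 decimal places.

Market equilibrium (private): 4.27 + 3.41Q = 134.61 - 3.32Q → Q_m = 19.3670.
Social marginal cost = private MC + MEC = 13.08 + 3.53Q.
Set SMC = demand: 13.08 + 3.53Q = 134.61 - 3.32Q → Q* = 17.7416.
Gap = |19.3670 − 17.7416| = 1.6254.

1.63 units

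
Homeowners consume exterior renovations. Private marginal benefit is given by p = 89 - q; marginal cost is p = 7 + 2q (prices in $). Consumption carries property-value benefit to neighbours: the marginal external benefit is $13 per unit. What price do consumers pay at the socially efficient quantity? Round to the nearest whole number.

Social marginal benefit = demand + MEB = 102 - q.
Set SMB = MC: 102 - q = 7 + 2q → q* = 31.6667.
Consumer price on the demand curve at q*: 89 − 1×31.6667 = 57.3333.

P = $57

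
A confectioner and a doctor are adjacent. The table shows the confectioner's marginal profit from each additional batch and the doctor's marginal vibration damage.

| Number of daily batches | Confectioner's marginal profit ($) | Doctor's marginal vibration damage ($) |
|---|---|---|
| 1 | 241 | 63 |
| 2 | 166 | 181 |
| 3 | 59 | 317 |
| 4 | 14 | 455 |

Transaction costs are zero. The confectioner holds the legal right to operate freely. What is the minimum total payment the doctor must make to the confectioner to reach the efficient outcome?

$239

Left alone the confectioner would choose level 4 (marginal profit stays positive).
Efficient level: k* = 1 (marginal profit ≥ marginal vibration damage through 1).
The doctor must at least cover the confectioner's forgone profit from cutting 4→1: 166 + 59 + 14 = 239.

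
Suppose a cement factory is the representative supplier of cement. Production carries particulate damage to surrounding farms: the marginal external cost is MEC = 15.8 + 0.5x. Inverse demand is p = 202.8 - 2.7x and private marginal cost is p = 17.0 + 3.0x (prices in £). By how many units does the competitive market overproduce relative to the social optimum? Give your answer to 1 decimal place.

5.2 units

Market equilibrium (private): 17.0 + 3.0x = 202.8 - 2.7x → x_m = 32.5965.
Social marginal cost = private MC + MEC = 32.8 + 3.5x.
Set SMC = demand: 32.8 + 3.5x = 202.8 - 2.7x → x* = 27.4194.
Gap = |32.5965 − 27.4194| = 5.1771.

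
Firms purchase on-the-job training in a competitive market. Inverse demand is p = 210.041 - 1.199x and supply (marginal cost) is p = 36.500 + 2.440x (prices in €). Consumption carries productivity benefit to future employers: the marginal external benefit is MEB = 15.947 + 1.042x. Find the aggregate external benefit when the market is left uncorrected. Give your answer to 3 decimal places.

Market equilibrium (private): 36.500 + 2.440x = 210.041 - 1.199x → x_m = 47.6892.
Total external benefit = ∫₀^{x_m} (15.947 + 1.042x) dx = 15.947×47.6892 + ½×1.042×47.6892² = 1945.3890.

€1945.389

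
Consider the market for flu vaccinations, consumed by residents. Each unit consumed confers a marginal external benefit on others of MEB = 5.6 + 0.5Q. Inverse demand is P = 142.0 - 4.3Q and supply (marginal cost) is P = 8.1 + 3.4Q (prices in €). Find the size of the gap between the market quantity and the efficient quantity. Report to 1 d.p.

2.0 units

Market equilibrium (private): 8.1 + 3.4Q = 142.0 - 4.3Q → Q_m = 17.3896.
Social marginal benefit = demand + MEB = 147.6 - 3.8Q.
Set SMB = MC: 147.6 - 3.8Q = 8.1 + 3.4Q → Q* = 19.3750.
Gap = |17.3896 − 19.3750| = 1.9854.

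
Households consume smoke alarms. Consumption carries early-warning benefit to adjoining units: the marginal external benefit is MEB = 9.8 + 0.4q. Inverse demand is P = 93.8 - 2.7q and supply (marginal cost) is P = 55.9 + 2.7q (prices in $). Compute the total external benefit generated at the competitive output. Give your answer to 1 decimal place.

Market equilibrium (private): 55.9 + 2.7q = 93.8 - 2.7q → q_m = 7.0185.
Total external benefit = ∫₀^{q_m} (9.8 + 0.4q) dq = 9.8×7.0185 + ½×0.4×7.0185² = 78.6332.

$78.6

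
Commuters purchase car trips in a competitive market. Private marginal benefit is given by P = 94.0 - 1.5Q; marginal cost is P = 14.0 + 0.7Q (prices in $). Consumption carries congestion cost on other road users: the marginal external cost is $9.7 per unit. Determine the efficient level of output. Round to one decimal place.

Q* = 32.0

Social marginal benefit = demand − MEC = 84.3 - 1.5Q.
Set SMB = MC: 84.3 - 1.5Q = 14.0 + 0.7Q → Q* = 31.9545.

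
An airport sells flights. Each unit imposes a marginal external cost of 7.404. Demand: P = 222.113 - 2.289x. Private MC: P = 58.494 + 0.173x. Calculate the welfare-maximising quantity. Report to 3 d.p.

Social marginal cost = private MC + MEC = 65.898 + 0.173x.
Set SMC = demand: 65.898 + 0.173x = 222.113 - 2.289x → x* = 63.4504.

x* = 63.450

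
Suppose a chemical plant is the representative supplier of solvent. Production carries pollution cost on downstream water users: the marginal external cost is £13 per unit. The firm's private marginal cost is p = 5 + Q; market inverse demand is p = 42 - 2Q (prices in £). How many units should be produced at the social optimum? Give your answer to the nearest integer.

Q* = 8

Social marginal cost = private MC + MEC = 18 + Q.
Set SMC = demand: 18 + Q = 42 - 2Q → Q* = 8.0000.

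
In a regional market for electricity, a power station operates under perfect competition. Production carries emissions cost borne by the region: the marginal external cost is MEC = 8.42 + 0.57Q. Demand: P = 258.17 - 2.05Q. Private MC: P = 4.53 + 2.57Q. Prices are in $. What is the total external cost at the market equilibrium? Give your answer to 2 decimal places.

Market equilibrium (private): 4.53 + 2.57Q = 258.17 - 2.05Q → Q_m = 54.9004.
Total external cost = ∫₀^{Q_m} (8.42 + 0.57Q) dQ = 8.42×54.9004 + ½×0.57×54.9004² = 1321.2667.

$1321.27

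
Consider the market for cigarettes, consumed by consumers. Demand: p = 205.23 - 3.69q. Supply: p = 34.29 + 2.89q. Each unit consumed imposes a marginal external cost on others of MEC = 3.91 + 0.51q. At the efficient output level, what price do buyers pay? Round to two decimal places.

Social marginal benefit = demand − MEC = 201.32 - 4.20q.
Set SMB = MC: 201.32 - 4.20q = 34.29 + 2.89q → q* = 23.5585.
Consumer price on the demand curve at q*: 205.23 − 3.69×23.5585 = 118.2991.

P = 118.30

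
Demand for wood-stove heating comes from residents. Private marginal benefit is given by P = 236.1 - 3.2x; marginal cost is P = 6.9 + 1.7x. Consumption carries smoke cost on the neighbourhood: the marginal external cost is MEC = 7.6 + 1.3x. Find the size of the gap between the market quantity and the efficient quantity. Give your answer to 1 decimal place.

11.0 units

Market equilibrium (private): 6.9 + 1.7x = 236.1 - 3.2x → x_m = 46.7755.
Social marginal benefit = demand − MEC = 228.5 - 4.5x.
Set SMB = MC: 228.5 - 4.5x = 6.9 + 1.7x → x* = 35.7419.
Gap = |46.7755 − 35.7419| = 11.0336.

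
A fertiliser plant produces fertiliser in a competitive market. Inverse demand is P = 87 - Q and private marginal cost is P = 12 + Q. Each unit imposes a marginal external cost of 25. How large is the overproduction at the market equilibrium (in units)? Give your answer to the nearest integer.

Market equilibrium (private): 12 + Q = 87 - Q → Q_m = 37.5000.
Social marginal cost = private MC + MEC = 37 + Q.
Set SMC = demand: 37 + Q = 87 - Q → Q* = 25.0000.
Gap = |37.5000 − 25.0000| = 12.5000.

13 units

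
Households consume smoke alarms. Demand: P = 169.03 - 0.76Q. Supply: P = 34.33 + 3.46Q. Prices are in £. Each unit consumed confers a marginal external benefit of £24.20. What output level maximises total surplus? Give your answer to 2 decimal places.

Q* = 37.65

Social marginal benefit = demand + MEB = 193.23 - 0.76Q.
Set SMB = MC: 193.23 - 0.76Q = 34.33 + 3.46Q → Q* = 37.6540.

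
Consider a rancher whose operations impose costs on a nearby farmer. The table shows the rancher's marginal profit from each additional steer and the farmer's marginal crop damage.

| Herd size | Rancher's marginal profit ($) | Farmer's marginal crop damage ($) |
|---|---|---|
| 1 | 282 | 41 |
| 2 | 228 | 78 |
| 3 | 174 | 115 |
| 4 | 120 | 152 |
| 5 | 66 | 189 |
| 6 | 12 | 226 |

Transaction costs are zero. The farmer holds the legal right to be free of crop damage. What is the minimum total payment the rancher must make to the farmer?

$234

Efficient level: marginal profit ≥ marginal crop damage through level 3, so k* = 3.
With the farmer holding the right, the rancher must at least compensate total damage at k*: 41 + 78 + 115 = 234.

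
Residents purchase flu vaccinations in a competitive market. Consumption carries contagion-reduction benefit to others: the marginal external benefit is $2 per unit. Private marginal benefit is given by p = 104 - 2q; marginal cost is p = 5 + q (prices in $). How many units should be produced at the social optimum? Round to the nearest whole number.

q* = 34

Social marginal benefit = demand + MEB = 106 - 2q.
Set SMB = MC: 106 - 2q = 5 + q → q* = 33.6667.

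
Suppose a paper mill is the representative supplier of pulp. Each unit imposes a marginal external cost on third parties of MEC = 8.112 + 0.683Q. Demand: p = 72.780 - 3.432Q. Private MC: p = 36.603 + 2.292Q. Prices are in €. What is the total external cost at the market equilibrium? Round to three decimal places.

Market equilibrium (private): 36.603 + 2.292Q = 72.780 - 3.432Q → Q_m = 6.3202.
Total external cost = ∫₀^{Q_m} (8.112 + 0.683Q) dQ = 8.112×6.3202 + ½×0.683×6.3202² = 64.9107.

€64.911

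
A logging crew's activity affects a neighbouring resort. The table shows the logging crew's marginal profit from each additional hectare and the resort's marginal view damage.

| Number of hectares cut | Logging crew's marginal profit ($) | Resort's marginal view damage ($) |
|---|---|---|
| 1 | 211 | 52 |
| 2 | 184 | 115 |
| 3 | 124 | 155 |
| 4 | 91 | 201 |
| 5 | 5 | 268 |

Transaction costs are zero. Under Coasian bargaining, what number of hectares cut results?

Bargaining reaches the level where marginal profit last exceeds marginal view damage.
That holds through level 2 (184 ≥ 115) but not at 3 (124 < 155).

2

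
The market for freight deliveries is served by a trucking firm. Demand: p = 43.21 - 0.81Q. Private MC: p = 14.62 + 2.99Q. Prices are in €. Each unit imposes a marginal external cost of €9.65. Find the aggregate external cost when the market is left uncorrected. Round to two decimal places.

€72.60

Market equilibrium (private): 14.62 + 2.99Q = 43.21 - 0.81Q → Q_m = 7.5237.
Total external cost = MEC × Q_m = 9.65 × 7.5237 = 72.6037.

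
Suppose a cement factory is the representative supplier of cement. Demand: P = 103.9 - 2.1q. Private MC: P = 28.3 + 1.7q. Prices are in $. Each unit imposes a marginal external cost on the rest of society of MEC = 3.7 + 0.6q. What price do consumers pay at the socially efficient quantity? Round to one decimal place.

P = $69.6

Social marginal cost = private MC + MEC = 32.0 + 2.3q.
Set SMC = demand: 32.0 + 2.3q = 103.9 - 2.1q → q* = 16.3409.
Consumer price on the demand curve at q*: 103.9 − 2.1×16.3409 = 69.5841.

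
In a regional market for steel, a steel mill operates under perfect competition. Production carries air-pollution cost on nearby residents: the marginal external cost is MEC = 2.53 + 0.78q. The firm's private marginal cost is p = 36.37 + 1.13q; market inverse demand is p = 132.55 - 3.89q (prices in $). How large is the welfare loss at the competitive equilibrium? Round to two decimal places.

DWL = $26.32

Market equilibrium (private): 36.37 + 1.13q = 132.55 - 3.89q → q_m = 19.1594.
Social marginal cost = private MC + MEC = 38.90 + 1.91q.
Set SMC = demand: 38.90 + 1.91q = 132.55 - 3.89q → q* = 16.1466.
The loss is the area between SMC and demand from q* to q_m; with linear curves that's a triangle of height MEC(q_m).
DWL = ½ × 3.0128 × 17.4743 = 26.3233.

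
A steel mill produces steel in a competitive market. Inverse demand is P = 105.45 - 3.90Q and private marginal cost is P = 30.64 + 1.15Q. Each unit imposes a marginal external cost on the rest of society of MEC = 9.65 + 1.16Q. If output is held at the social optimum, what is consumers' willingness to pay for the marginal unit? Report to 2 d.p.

P = 64.53

Social marginal cost = private MC + MEC = 40.29 + 2.31Q.
Set SMC = demand: 40.29 + 2.31Q = 105.45 - 3.90Q → Q* = 10.4928.
Consumer price on the demand curve at Q*: 105.45 − 3.90×10.4928 = 64.5281.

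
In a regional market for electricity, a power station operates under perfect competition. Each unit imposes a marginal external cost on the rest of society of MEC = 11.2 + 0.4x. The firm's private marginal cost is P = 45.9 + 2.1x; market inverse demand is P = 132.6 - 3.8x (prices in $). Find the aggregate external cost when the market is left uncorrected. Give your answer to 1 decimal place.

$207.8

Market equilibrium (private): 45.9 + 2.1x = 132.6 - 3.8x → x_m = 14.6949.
Total external cost = ∫₀^{x_m} (11.2 + 0.4x) dx = 11.2×14.6949 + ½×0.4×14.6949² = 207.7709.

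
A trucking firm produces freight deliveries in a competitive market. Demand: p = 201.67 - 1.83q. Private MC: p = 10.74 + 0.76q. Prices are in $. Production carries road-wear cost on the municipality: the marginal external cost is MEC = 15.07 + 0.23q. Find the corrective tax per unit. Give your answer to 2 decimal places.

tax = $29.41 per unit

Social marginal cost = private MC + MEC = 25.81 + 0.99q.
Set SMC = demand: 25.81 + 0.99q = 201.67 - 1.83q → q* = 62.3617.
The Pigouvian tax equals MEC at q*: 15.07 + 0.23×62.3617 = 29.4132.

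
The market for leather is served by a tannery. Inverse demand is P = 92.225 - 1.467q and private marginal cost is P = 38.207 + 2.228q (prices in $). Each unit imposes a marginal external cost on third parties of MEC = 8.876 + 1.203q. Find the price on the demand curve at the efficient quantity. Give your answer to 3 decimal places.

Social marginal cost = private MC + MEC = 47.083 + 3.431q.
Set SMC = demand: 47.083 + 3.431q = 92.225 - 1.467q → q* = 9.2164.
Consumer price on the demand curve at q*: 92.225 − 1.467×9.2164 = 78.7045.

P = $78.705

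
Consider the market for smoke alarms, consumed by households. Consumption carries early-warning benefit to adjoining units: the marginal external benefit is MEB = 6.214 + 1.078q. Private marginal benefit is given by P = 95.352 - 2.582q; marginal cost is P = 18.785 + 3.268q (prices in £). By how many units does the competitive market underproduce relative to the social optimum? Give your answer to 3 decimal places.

Market equilibrium (private): 18.785 + 3.268q = 95.352 - 2.582q → q_m = 13.0884.
Social marginal benefit = demand + MEB = 101.566 - 1.504q.
Set SMB = MC: 101.566 - 1.504q = 18.785 + 3.268q → q* = 17.3472.
Gap = |13.0884 − 17.3472| = 4.2588.

4.259 units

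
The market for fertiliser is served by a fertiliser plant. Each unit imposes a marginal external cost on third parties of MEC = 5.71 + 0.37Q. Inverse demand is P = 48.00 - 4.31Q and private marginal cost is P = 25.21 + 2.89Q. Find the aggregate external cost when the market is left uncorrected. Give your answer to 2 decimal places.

Market equilibrium (private): 25.21 + 2.89Q = 48.00 - 4.31Q → Q_m = 3.1653.
Total external cost = ∫₀^{Q_m} (5.71 + 0.37Q) dQ = 5.71×3.1653 + ½×0.37×3.1653² = 19.9274.

19.93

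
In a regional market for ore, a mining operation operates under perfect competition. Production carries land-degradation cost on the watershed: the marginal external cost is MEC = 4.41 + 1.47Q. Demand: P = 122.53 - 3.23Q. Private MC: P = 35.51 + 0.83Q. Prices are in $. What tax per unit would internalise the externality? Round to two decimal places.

Social marginal cost = private MC + MEC = 39.92 + 2.30Q.
Set SMC = demand: 39.92 + 2.30Q = 122.53 - 3.23Q → Q* = 14.9385.
The Pigouvian tax equals MEC at Q*: 4.41 + 1.47×14.9385 = 26.3696.

tax = $26.37 per unit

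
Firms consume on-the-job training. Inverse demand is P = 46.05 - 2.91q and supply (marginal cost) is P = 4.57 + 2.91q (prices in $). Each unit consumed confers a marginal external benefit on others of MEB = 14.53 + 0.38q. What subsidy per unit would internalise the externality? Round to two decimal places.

subsidy = $18.44 per unit

Social marginal benefit = demand + MEB = 60.58 - 2.53q.
Set SMB = MC: 60.58 - 2.53q = 4.57 + 2.91q → q* = 10.2960.
The Pigouvian subsidy equals MEB at q*: 14.53 + 0.38×10.2960 = 18.4425.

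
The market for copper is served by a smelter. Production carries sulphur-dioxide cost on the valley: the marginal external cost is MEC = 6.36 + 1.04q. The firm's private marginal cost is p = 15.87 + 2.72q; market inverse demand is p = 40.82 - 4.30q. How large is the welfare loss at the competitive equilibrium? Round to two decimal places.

Market equilibrium (private): 15.87 + 2.72q = 40.82 - 4.30q → q_m = 3.5541.
Social marginal cost = private MC + MEC = 22.23 + 3.76q.
Set SMC = demand: 22.23 + 3.76q = 40.82 - 4.30q → q* = 2.3065.
Height of the DWL triangle at q_m is SMC(q_m) − demand(q_m) = MEC(q_m) = 10.0563.
DWL = ½ × 1.2476 × 10.0563 = 6.2731.

DWL = 6.27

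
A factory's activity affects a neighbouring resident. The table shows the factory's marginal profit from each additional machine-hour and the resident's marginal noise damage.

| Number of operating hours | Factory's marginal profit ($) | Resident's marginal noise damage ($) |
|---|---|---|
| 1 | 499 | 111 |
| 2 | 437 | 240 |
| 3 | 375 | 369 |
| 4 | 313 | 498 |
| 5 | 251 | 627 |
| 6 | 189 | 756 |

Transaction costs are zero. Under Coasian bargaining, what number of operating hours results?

3

Bargaining reaches the level where marginal profit last exceeds marginal noise damage.
That holds through level 3 (375 ≥ 369) but not at 4 (313 < 498).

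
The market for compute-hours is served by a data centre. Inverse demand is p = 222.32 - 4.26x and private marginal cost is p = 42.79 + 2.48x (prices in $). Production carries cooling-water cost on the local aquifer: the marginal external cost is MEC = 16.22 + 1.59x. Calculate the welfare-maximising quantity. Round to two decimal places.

x* = 19.61

Social marginal cost = private MC + MEC = 59.01 + 4.07x.
Set SMC = demand: 59.01 + 4.07x = 222.32 - 4.26x → x* = 19.6050.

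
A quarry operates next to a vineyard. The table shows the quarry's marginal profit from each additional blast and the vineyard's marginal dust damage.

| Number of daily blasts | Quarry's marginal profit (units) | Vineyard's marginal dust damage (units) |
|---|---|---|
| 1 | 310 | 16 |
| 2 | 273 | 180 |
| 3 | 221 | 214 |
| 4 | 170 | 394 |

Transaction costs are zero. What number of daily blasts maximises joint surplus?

3

Bargaining reaches the level where marginal profit last exceeds marginal dust damage.
That holds through level 3 (221 ≥ 214) but not at 4 (170 < 394).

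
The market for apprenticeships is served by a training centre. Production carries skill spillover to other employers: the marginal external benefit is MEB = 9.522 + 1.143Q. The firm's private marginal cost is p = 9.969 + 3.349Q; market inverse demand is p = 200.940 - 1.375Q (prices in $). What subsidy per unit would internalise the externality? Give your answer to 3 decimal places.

Social marginal cost = private MC − MEB = 0.447 + 2.206Q.
Set SMC = demand: 0.447 + 2.206Q = 200.940 - 1.375Q → Q* = 55.9880.
The Pigouvian subsidy equals MEB at Q*: 9.522 + 1.143×55.9880 = 73.5163.

subsidy = $73.516 per unit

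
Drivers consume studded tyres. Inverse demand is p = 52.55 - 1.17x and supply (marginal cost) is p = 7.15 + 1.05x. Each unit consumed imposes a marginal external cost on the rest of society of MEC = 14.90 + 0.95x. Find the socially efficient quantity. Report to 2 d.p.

x* = 9.62

Social marginal benefit = demand − MEC = 37.65 - 2.12x.
Set SMB = MC: 37.65 - 2.12x = 7.15 + 1.05x → x* = 9.6215.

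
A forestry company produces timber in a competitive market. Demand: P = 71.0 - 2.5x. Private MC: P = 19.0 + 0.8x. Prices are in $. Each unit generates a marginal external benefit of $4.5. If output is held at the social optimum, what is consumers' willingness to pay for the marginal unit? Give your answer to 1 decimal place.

Social marginal cost = private MC − MEB = 14.5 + 0.8x.
Set SMC = demand: 14.5 + 0.8x = 71.0 - 2.5x → x* = 17.1212.
Consumer price on the demand curve at x*: 71.0 − 2.5×17.1212 = 28.1970.

P = $28.2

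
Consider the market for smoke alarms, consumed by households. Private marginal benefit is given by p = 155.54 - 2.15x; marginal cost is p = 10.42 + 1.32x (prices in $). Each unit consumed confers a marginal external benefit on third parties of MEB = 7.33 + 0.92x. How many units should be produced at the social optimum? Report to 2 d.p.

x* = 59.78

Social marginal benefit = demand + MEB = 162.87 - 1.23x.
Set SMB = MC: 162.87 - 1.23x = 10.42 + 1.32x → x* = 59.7843.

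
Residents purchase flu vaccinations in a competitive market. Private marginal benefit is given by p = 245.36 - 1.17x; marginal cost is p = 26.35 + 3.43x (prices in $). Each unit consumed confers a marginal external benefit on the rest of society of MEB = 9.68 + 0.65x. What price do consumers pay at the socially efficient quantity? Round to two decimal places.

P = $177.62

Social marginal benefit = demand + MEB = 255.04 - 0.52x.
Set SMB = MC: 255.04 - 0.52x = 26.35 + 3.43x → x* = 57.8962.
Consumer price on the demand curve at x*: 245.36 − 1.17×57.8962 = 177.6214.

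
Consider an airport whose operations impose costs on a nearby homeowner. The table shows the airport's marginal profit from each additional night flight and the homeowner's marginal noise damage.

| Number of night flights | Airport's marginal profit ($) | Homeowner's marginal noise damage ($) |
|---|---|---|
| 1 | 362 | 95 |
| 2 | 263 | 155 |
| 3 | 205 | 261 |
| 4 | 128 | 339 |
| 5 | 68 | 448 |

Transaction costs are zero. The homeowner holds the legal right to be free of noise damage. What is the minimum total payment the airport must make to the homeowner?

$250

Efficient level: marginal profit ≥ marginal noise damage through level 2, so k* = 2.
With the homeowner holding the right, the airport must at least compensate total damage at k*: 95 + 155 = 250.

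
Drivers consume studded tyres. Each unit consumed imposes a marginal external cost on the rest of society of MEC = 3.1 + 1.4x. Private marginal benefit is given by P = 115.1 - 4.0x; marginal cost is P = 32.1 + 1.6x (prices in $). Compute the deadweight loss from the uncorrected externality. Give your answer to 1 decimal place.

Market equilibrium (private): 32.1 + 1.6x = 115.1 - 4.0x → x_m = 14.8214.
Social marginal benefit = demand − MEC = 112.0 - 5.4x.
Set SMB = MC: 112.0 - 5.4x = 32.1 + 1.6x → x* = 11.4143.
The welfare-loss triangle has base |x_m − x*| and height MEC(x_m) (the vertical gap between SMB and MC is zero at x* and MEC at x_m).
DWL = ½ × 3.4071 × 23.8500 = 40.6297.

DWL = $40.6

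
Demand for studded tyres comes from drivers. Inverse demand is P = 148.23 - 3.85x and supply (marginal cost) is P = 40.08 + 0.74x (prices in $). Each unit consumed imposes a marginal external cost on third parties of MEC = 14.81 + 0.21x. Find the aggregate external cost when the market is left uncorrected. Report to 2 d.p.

$407.25

Market equilibrium (private): 40.08 + 0.74x = 148.23 - 3.85x → x_m = 23.5621.
Total external cost = ∫₀^{x_m} (14.81 + 0.21x) dx = 14.81×23.5621 + ½×0.21×23.5621² = 407.2478.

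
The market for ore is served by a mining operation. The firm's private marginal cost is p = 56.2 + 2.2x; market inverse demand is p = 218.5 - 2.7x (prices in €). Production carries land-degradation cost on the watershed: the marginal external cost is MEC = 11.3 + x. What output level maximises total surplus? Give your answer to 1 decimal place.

Social marginal cost = private MC + MEC = 67.5 + 3.2x.
Set SMC = demand: 67.5 + 3.2x = 218.5 - 2.7x → x* = 25.5932.

x* = 25.6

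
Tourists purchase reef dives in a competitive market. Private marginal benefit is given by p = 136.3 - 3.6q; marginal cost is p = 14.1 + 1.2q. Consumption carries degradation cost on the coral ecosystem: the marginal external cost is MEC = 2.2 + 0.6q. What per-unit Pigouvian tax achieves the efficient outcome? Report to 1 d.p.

tax = 15.5 per unit

Social marginal benefit = demand − MEC = 134.1 - 4.2q.
Set SMB = MC: 134.1 - 4.2q = 14.1 + 1.2q → q* = 22.2222.
The Pigouvian tax equals MEC at q*: 2.2 + 0.6×22.2222 = 15.5333.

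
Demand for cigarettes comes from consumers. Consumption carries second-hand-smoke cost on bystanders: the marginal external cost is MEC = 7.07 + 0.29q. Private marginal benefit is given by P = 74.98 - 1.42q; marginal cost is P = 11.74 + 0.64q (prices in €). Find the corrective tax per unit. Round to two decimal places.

Social marginal benefit = demand − MEC = 67.91 - 1.71q.
Set SMB = MC: 67.91 - 1.71q = 11.74 + 0.64q → q* = 23.9021.
The Pigouvian tax equals MEC at q*: 7.07 + 0.29×23.9021 = 14.0016.

tax = €14.00 per unit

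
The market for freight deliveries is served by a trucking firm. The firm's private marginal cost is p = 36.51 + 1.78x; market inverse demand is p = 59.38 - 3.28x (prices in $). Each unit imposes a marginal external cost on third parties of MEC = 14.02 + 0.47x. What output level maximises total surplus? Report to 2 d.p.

Social marginal cost = private MC + MEC = 50.53 + 2.25x.
Set SMC = demand: 50.53 + 2.25x = 59.38 - 3.28x → x* = 1.6004.

x* = 1.60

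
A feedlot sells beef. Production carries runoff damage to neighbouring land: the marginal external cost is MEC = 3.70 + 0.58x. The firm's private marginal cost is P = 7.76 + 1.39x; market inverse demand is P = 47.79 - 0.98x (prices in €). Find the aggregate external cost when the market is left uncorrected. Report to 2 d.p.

€145.23

Market equilibrium (private): 7.76 + 1.39x = 47.79 - 0.98x → x_m = 16.8903.
Total external cost = ∫₀^{x_m} (3.70 + 0.58x) dx = 3.70×16.8903 + ½×0.58×16.8903² = 145.2260.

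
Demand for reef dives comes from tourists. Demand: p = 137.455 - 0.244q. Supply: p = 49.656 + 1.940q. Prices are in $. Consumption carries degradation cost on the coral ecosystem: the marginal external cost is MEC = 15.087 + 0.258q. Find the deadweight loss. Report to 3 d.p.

Market equilibrium (private): 49.656 + 1.940q = 137.455 - 0.244q → q_m = 40.2010.
Social marginal benefit = demand − MEC = 122.368 - 0.502q.
Set SMB = MC: 122.368 - 0.502q = 49.656 + 1.940q → q* = 29.7756.
Between q* and q_m the wedge MC − SMB runs linearly from 0 to MEC(q_m), so the loss is a triangle.
DWL = ½ × 10.4254 × 25.4589 = 132.7096.

DWL = $132.710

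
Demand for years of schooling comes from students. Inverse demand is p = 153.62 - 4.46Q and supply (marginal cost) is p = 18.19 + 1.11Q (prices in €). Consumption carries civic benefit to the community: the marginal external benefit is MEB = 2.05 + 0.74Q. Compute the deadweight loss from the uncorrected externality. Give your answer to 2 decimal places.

DWL = €41.58

Market equilibrium (private): 18.19 + 1.11Q = 153.62 - 4.46Q → Q_m = 24.3142.
Social marginal benefit = demand + MEB = 155.67 - 3.72Q.
Set SMB = MC: 155.67 - 3.72Q = 18.19 + 1.11Q → Q* = 28.4638.
The loss is the area between SMB and MC from Q* to Q_m; with linear curves that's a triangle of height MEB(Q_m).
DWL = ½ × 4.1496 × 20.0425 = 41.5842.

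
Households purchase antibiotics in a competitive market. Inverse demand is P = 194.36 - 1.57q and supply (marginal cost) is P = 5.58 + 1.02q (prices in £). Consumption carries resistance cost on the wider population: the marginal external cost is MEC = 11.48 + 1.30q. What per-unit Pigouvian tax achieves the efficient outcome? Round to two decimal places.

Social marginal benefit = demand − MEC = 182.88 - 2.87q.
Set SMB = MC: 182.88 - 2.87q = 5.58 + 1.02q → q* = 45.5784.
The Pigouvian tax equals MEC at q*: 11.48 + 1.30×45.5784 = 70.7319.

tax = £70.73 per unit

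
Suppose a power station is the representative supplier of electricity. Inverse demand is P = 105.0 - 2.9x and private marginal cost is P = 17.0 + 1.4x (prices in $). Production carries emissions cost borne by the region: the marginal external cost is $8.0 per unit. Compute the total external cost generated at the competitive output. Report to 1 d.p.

Market equilibrium (private): 17.0 + 1.4x = 105.0 - 2.9x → x_m = 20.4651.
Total external cost = MEC × x_m = 8.0 × 20.4651 = 163.7208.

$163.7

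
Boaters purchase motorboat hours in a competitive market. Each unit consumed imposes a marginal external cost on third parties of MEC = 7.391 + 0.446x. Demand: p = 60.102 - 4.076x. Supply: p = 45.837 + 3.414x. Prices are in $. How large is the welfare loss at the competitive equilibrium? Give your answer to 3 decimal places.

Market equilibrium (private): 45.837 + 3.414x = 60.102 - 4.076x → x_m = 1.9045.
Social marginal benefit = demand − MEC = 52.711 - 4.522x.
Set SMB = MC: 52.711 - 4.522x = 45.837 + 3.414x → x* = 0.8662.
Between x* and x_m the wedge MC − SMB runs linearly from 0 to MEC(x_m), so the loss is a triangle.
DWL = ½ × 1.0383 × 8.2404 = 4.2780.

DWL = $4.278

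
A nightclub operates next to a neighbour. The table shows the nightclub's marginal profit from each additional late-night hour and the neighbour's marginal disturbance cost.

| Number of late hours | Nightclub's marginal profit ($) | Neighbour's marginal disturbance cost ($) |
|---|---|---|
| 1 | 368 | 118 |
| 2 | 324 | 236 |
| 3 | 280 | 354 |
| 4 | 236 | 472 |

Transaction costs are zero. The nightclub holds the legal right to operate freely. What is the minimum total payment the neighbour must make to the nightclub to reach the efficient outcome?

$516

Left alone the nightclub would choose level 4 (marginal profit stays positive).
Efficient level: k* = 2 (marginal profit ≥ marginal disturbance cost through 2).
The neighbour must at least cover the nightclub's forgone profit from cutting 4→2: 280 + 236 = 516.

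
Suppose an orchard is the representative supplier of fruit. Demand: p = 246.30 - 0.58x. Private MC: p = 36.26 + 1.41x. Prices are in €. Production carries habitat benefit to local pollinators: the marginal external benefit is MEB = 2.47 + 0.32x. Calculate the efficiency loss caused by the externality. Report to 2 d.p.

DWL = €393.33

Market equilibrium (private): 36.26 + 1.41x = 246.30 - 0.58x → x_m = 105.5477.
Social marginal cost = private MC − MEB = 33.79 + 1.09x.
Set SMC = demand: 33.79 + 1.09x = 246.30 - 0.58x → x* = 127.2515.
The welfare-loss triangle has base |x_m − x*| and height MEB(x_m) (the vertical gap between SMC and demand is zero at x* and MEB at x_m).
DWL = ½ × 21.7038 × 36.2453 = 393.3304.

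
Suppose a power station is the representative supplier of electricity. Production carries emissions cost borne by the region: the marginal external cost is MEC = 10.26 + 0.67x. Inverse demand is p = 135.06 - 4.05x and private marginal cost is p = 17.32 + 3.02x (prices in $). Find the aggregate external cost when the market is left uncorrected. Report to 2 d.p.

Market equilibrium (private): 17.32 + 3.02x = 135.06 - 4.05x → x_m = 16.6535.
Total external cost = ∫₀^{x_m} (10.26 + 0.67x) dx = 10.26×16.6535 + ½×0.67×16.6535² = 263.7735.

$263.77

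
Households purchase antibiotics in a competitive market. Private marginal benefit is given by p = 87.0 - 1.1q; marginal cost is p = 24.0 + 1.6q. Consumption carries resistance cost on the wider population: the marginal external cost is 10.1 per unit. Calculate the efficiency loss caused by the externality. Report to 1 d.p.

DWL = 18.9

Market equilibrium (private): 24.0 + 1.6q = 87.0 - 1.1q → q_m = 23.3333.
Social marginal benefit = demand − MEC = 76.9 - 1.1q.
Set SMB = MC: 76.9 - 1.1q = 24.0 + 1.6q → q* = 19.5926.
Height of the DWL triangle at q_m is MC(q_m) − SMB(q_m) = MEC(q_m) = 10.1000.
DWL = ½ × 3.7407 × 10.1000 = 18.8905.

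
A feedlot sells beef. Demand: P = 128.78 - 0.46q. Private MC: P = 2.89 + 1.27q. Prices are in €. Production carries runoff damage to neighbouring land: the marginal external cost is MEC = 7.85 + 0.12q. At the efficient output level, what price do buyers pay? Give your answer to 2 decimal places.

Social marginal cost = private MC + MEC = 10.74 + 1.39q.
Set SMC = demand: 10.74 + 1.39q = 128.78 - 0.46q → q* = 63.8054.
Consumer price on the demand curve at q*: 128.78 − 0.46×63.8054 = 99.4295.

P = €99.43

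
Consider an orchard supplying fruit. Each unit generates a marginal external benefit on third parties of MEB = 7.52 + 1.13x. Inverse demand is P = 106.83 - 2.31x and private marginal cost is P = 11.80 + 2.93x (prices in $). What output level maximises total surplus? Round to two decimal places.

Social marginal cost = private MC − MEB = 4.28 + 1.80x.
Set SMC = demand: 4.28 + 1.80x = 106.83 - 2.31x → x* = 24.9513.

x* = 24.95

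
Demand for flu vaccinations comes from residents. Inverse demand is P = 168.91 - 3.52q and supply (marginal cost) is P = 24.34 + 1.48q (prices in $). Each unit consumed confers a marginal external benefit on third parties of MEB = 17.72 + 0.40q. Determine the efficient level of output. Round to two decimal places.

q* = 35.28

Social marginal benefit = demand + MEB = 186.63 - 3.12q.
Set SMB = MC: 186.63 - 3.12q = 24.34 + 1.48q → q* = 35.2804.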